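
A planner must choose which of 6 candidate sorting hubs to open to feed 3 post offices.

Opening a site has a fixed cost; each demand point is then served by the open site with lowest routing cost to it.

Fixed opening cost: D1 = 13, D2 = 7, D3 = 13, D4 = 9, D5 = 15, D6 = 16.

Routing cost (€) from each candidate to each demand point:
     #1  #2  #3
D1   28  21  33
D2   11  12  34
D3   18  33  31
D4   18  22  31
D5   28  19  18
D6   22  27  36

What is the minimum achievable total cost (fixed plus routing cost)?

Open {D2, D5}: assign each demand point to its cheapest open site.
  #1→D2 11, #2→D2 12, #3→D5 18
  routing cost 41, fixed 22 → total 63.
Compare {D2}: routing cost 57 + fixed 7 = 64.
Compare {D2, D4}: routing cost 54 + fixed 16 = 70.
Compare {D2, D4, D5}: routing cost 41 + fixed 31 = 72.
All other subsets cost ≥ 64. Minimum total cost: 63.

63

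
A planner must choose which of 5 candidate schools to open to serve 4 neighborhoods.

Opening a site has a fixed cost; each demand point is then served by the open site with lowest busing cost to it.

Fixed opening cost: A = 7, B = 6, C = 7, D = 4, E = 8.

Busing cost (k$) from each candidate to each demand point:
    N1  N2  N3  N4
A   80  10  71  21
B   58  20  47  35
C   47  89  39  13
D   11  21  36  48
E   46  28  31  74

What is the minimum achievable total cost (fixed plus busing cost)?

88

Open {A, C, D}: assign each demand point to its cheapest open site.
  N1→D 11, N2→A 10, N3→D 36, N4→C 13
  busing cost 70, fixed 18 → total 88.
Compare {A, D}: busing cost 78 + fixed 11 = 89.
Compare {A, C, D, E}: busing cost 65 + fixed 26 = 91.
Compare {C, D}: busing cost 81 + fixed 11 = 92.
All other subsets cost ≥ 89. Minimum total cost: 88.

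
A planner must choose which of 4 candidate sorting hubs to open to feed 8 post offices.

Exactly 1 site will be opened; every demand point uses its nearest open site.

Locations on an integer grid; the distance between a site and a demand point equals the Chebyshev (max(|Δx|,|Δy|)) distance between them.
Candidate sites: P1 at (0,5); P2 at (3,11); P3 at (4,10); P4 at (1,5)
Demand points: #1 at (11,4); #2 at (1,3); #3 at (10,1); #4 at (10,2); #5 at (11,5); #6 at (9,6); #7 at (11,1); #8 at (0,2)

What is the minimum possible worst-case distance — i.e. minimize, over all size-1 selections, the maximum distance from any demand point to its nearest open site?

Open {P3}.
  Farthest demand point is #3 at distance 9 (to P3); all others are ≤ 9.
With {P2} the worst case is 10.
With {P4} the worst case is 10.
No size-1 selection achieves below 9.

9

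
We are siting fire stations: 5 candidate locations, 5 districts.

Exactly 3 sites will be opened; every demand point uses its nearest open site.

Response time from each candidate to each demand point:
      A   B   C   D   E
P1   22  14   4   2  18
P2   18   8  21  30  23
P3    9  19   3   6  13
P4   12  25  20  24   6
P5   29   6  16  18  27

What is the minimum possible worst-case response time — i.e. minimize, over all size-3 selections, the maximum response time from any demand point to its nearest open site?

9

Open {P2, P3, P4}.
  Farthest demand point is A at response time 9 (to P3); all others are ≤ 9.
With {P3, P4, P5} the worst case is 9.
With {P1, P2, P4} the worst case is 12.
No size-3 selection achieves below 9.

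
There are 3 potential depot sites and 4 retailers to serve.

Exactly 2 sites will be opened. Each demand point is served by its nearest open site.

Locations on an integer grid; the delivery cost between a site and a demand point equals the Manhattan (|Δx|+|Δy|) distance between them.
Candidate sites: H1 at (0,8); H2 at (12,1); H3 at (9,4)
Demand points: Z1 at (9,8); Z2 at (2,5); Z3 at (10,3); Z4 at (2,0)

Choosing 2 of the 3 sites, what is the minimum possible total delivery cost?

21

Open {H1, H3}.
  Z1→H3 4, Z2→H1 5, Z3→H3 2, Z4→H1 10  ⇒ total 21.
Compare {H2, H3}: total 25.
Compare {H1, H2}: total 28.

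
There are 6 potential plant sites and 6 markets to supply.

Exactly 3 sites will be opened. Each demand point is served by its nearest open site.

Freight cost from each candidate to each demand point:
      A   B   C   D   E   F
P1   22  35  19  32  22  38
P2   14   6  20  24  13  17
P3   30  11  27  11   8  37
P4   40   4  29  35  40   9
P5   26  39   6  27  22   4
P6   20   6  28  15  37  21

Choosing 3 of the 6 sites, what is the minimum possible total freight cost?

Open {P2, P3, P5}.
  A→P2 14, B→P2 6, C→P5 6, D→P3 11, E→P3 8, F→P5 4  ⇒ total 49.
Compare {P3, P5, P6}: total 55.
Compare {P2, P5, P6}: total 58.
No size-3 selection does better; minimum is 49.

49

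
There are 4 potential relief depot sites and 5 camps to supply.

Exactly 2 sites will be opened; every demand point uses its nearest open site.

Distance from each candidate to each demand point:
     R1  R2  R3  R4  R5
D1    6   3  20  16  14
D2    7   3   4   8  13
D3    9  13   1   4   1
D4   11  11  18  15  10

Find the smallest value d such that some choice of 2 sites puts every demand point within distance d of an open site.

6

Open {D1, D3}.
  Farthest demand point is R1 at distance 6 (to D1); all others are ≤ 6.
With {D2, D3} the worst case is 7.
With {D2, D4} the worst case is 10.
No size-2 selection achieves below 6.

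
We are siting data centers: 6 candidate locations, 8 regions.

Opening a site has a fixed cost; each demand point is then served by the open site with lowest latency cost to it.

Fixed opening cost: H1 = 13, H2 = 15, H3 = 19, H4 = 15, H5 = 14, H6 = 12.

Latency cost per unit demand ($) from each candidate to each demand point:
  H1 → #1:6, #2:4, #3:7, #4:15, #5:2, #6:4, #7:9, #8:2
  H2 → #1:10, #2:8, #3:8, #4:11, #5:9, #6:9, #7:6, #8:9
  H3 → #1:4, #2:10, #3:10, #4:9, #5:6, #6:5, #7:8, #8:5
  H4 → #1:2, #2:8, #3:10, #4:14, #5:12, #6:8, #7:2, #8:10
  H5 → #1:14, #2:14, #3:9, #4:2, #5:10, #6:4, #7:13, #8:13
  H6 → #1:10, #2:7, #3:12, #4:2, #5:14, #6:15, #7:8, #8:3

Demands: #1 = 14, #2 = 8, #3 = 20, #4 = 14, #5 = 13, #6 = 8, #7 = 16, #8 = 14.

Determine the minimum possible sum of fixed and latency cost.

Open {H1, H4, H6}: assign each demand point to its cheapest open site.
  #1→H4 14×2=28, #2→H1 8×4=32, #3→H1 20×7=140, #4→H6 14×2=28, #5→H1 13×2=26, #6→H1 8×4=32, #7→H4 16×2=32, #8→H1 14×2=28
  latency cost 346, fixed 40 → total 386.
Compare {H1, H4, H5}: latency cost 346 + fixed 42 = 388.
Compare {H1, H4, H5, H6}: latency cost 346 + fixed 54 = 400.
Compare {H1, H2, H4, H6}: latency cost 346 + fixed 55 = 401.
All other subsets cost ≥ 388. Minimum total cost: 386.

386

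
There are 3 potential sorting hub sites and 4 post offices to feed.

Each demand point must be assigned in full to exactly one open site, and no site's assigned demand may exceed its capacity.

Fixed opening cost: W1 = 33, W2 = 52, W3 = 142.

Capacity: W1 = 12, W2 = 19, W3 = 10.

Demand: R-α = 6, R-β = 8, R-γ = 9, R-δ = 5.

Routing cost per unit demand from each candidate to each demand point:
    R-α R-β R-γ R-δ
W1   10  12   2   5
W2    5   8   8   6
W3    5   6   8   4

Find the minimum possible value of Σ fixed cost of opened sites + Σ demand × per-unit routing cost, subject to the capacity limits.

227

Open {W1, W2}; cheapest assignment that respects the capacities:
  W1 (cap 12, load 9): R-γ — cost 9×2 = 18
  W2 (cap 19, load 19): R-α, R-β, R-δ — cost 6×5 + 8×8 + 5×6 = 124
  Shipping 142, fixed 85 → total 227.
  Any other capacity-feasible assignment to {W1, W2} ships for at least 142.
Compare {W1, W2, W3}: its best feasible assignment gives total 353.
Compare {W2, W3}: its best feasible assignment gives total 390.
Every other set of open sites that can feasibly serve all demand totals ≥ 353 even under its best assignment. Minimum: 227.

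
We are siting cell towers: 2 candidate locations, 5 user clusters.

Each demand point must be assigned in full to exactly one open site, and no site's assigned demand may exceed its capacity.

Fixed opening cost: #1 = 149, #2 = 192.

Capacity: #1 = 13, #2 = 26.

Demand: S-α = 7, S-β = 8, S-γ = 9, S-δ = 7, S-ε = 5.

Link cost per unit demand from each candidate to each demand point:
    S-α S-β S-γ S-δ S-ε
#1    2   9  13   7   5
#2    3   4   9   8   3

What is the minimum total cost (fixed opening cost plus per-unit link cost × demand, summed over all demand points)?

549

Open {#1, #2}; cheapest assignment that respects the capacities:
  #1 (cap 13, load 12): S-α, S-ε — cost 7×2 + 5×5 = 39
  #2 (cap 26, load 24): S-β, S-γ, S-δ — cost 8×4 + 9×9 + 7×8 = 169
  Shipping 208, fixed 341 → total 549.
  Any other capacity-feasible assignment to {#1, #2} ships for at least 208.
Total demand is 36 and no other set of sites has combined capacity ≥ 36, so {#1, #2} is the only feasible choice of open sites. Minimum: 549.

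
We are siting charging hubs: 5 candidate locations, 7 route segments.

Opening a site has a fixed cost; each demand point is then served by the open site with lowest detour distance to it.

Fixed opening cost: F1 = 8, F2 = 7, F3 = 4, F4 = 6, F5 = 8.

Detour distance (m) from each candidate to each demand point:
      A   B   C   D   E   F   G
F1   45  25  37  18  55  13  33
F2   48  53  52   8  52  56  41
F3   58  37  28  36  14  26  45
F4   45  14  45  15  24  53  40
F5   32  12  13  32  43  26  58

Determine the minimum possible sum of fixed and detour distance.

Open {F1, F2, F3, F5}: assign each demand point to its cheapest open site.
  A→F5 32, B→F5 12, C→F5 13, D→F2 8, E→F3 14, F→F1 13, G→F1 33
  detour distance 125, fixed 27 → total 152.
Compare {F1, F3, F5}: detour distance 135 + fixed 20 = 155.
Compare {F1, F3, F4, F5}: detour distance 132 + fixed 26 = 158.
Compare {F1, F2, F3, F4, F5}: detour distance 125 + fixed 33 = 158.
All other subsets cost ≥ 155. Minimum total cost: 152.

152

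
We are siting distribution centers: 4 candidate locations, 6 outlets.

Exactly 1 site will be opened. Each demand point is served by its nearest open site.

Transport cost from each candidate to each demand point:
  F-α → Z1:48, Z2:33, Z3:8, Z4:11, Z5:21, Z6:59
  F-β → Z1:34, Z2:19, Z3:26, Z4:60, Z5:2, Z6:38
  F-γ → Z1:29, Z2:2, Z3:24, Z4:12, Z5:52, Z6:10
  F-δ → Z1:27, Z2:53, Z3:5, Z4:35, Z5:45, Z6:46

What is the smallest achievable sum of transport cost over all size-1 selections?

Open {F-γ}.
  Z1→F-γ 29, Z2→F-γ 2, Z3→F-γ 24, Z4→F-γ 12, Z5→F-γ 52, Z6→F-γ 10  ⇒ total 129.
Compare {F-β}: total 179.
Compare {F-α}: total 180.
No size-1 selection does better; minimum is 129.

129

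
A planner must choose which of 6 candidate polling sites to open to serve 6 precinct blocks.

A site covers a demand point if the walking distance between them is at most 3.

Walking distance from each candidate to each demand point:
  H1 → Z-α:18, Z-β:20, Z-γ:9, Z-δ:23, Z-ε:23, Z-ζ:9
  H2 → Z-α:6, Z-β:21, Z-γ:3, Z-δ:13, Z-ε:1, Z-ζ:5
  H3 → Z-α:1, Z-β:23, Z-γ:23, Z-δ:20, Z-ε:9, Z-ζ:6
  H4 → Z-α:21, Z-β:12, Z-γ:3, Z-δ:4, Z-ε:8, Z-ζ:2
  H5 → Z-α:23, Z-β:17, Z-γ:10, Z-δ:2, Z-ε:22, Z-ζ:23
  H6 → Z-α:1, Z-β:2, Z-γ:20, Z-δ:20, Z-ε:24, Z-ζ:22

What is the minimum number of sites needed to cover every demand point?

Coverage sets (demand points within 3 of each site):
  H1: {}
  H2: {Z-γ, Z-ε}
  H3: {Z-α}
  H4: {Z-γ, Z-ζ}
  H5: {Z-δ}
  H6: {Z-α, Z-β}
No 3 sites suffice: every size-3 union leaves at least one demand point uncovered.
But {H2, H4, H5, H6} covers everything, so the minimum is 4.

4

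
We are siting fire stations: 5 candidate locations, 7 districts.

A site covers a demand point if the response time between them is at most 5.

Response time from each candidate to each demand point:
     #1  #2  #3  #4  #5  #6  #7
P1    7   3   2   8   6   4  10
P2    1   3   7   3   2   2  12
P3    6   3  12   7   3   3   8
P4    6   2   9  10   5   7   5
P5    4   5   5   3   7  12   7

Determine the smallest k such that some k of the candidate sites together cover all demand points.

3

Coverage sets (demand points within 5 of each site):
  P1: {#2, #3, #6}
  P2: {#1, #2, #4, #5, #6}
  P3: {#2, #5, #6}
  P4: {#2, #5, #7}
  P5: {#1, #2, #3, #4}
No 2 sites suffice: every size-2 union leaves at least one demand point uncovered.
But {P1, P2, P4} covers everything, so the minimum is 3.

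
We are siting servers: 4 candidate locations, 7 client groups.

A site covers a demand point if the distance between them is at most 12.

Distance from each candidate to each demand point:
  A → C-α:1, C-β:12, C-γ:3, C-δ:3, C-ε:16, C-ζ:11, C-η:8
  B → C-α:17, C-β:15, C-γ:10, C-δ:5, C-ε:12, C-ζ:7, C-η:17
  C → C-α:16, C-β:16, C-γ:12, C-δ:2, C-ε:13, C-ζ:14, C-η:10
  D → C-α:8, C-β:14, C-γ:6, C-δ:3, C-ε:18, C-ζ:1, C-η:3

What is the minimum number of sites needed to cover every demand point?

2

Coverage sets (demand points within 12 of each site):
  A: {C-α, C-β, C-γ, C-δ, C-ζ, C-η}
  B: {C-γ, C-δ, C-ε, C-ζ}
  C: {C-γ, C-δ, C-η}
  D: {C-α, C-γ, C-δ, C-ζ, C-η}
No single site covers all 7 demand points.
But {A, B} covers everything, so the minimum is 2.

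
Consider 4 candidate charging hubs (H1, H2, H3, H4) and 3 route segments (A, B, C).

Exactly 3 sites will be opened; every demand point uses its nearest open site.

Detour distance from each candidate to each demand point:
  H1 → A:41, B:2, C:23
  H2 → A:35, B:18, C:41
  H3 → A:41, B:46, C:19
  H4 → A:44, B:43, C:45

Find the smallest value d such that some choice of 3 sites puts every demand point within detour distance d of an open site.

Open {H1, H2, H3}.
  Farthest demand point is A at detour distance 35 (to H2); all others are ≤ 35.
With {H1, H2, H4} the worst case is 35.
With {H2, H3, H4} the worst case is 35.
No size-3 selection achieves below 35.

35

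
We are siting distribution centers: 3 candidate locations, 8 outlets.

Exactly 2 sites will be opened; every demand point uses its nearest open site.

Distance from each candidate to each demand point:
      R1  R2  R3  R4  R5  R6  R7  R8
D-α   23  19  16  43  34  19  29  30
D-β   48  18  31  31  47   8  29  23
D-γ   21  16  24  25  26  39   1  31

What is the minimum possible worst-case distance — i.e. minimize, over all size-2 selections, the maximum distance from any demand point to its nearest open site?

26

Open {D-β, D-γ}.
  Farthest demand point is R5 at distance 26 (to D-γ); all others are ≤ 26.
With {D-α, D-γ} the worst case is 30.
With {D-α, D-β} the worst case is 34.
No size-2 selection achieves below 26.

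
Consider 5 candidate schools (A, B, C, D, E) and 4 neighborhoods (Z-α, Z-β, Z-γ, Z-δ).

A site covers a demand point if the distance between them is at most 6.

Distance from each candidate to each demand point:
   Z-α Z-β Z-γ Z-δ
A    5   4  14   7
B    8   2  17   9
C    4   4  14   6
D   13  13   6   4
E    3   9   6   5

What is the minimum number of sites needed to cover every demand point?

2

Coverage sets (demand points within 6 of each site):
  A: {Z-α, Z-β}
  B: {Z-β}
  C: {Z-α, Z-β, Z-δ}
  D: {Z-γ, Z-δ}
  E: {Z-α, Z-γ, Z-δ}
No single site covers all 4 demand points.
But {A, D} covers everything, so the minimum is 2.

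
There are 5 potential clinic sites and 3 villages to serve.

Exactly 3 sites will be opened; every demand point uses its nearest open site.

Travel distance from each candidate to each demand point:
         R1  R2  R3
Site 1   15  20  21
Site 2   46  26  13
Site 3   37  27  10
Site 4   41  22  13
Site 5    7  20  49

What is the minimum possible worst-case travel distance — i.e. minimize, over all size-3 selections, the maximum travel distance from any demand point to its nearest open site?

Open {Site 1, Site 2, Site 3}.
  Farthest demand point is R2 at travel distance 20 (to Site 1); all others are ≤ 20.
With {Site 1, Site 2, Site 4} the worst case is 20.
With {Site 1, Site 2, Site 5} the worst case is 20.
No size-3 selection achieves below 20.

20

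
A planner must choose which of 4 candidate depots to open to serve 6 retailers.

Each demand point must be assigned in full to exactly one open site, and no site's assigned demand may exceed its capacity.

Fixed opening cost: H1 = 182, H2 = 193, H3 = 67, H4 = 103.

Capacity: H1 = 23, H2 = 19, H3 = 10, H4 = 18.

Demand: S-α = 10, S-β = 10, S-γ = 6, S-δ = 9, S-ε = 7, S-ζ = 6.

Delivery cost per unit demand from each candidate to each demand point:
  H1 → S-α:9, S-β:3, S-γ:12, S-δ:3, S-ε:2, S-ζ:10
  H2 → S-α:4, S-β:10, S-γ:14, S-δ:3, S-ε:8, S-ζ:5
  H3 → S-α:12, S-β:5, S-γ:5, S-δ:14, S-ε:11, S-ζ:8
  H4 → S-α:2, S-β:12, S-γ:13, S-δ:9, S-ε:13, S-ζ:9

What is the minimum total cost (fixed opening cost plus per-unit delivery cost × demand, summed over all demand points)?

589

Open {H1, H3, H4}; cheapest assignment that respects the capacities:
  H1 (cap 23, load 22): S-γ, S-δ, S-ε — cost 6×12 + 9×3 + 7×2 = 113
  H3 (cap 10, load 10): S-β — cost 10×5 = 50
  H4 (cap 18, load 16): S-α, S-ζ — cost 10×2 + 6×9 = 74
  Shipping 237, fixed 352 → total 589.
  Any other capacity-feasible assignment to {H1, H3, H4} ships for at least 237.
Compare {H1, H2, H3}: its best feasible assignment gives total 643.
Compare {H1, H2, H4}: its best feasible assignment gives total 671.
Every other set of open sites that can feasibly serve all demand totals ≥ 643 even under its best assignment. Minimum: 589.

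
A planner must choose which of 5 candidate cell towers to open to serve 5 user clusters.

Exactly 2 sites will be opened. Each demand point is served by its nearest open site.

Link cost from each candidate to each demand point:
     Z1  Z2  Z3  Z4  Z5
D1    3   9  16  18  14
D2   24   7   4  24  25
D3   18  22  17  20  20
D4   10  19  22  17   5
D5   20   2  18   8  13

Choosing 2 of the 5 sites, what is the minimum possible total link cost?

Open {D1, D5}.
  Z1→D1 3, Z2→D5 2, Z3→D1 16, Z4→D5 8, Z5→D5 13  ⇒ total 42.
Compare {D2, D4}: total 43.
Compare {D4, D5}: total 43.
No size-2 selection does better; minimum is 42.

42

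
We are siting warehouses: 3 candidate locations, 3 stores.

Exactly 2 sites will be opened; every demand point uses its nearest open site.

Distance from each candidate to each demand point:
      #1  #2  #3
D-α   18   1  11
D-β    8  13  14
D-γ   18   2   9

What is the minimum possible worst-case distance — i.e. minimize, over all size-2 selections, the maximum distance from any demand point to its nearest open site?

Open {D-β, D-γ}.
  Farthest demand point is #3 at distance 9 (to D-γ); all others are ≤ 9.
With {D-α, D-β} the worst case is 11.
With {D-α, D-γ} the worst case is 18.
No size-2 selection achieves below 9.

9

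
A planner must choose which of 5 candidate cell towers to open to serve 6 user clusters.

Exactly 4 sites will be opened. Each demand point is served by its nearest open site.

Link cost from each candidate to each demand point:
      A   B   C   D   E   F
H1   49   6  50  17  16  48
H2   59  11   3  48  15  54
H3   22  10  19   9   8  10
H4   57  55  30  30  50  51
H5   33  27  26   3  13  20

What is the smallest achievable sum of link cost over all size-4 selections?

52

Open {H1, H2, H3, H5}.
  A→H3 22, B→H1 6, C→H2 3, D→H5 3, E→H3 8, F→H3 10  ⇒ total 52.
Compare {H2, H3, H4, H5}: total 56.
Compare {H1, H2, H3, H4}: total 58.
No size-4 selection does better; minimum is 52.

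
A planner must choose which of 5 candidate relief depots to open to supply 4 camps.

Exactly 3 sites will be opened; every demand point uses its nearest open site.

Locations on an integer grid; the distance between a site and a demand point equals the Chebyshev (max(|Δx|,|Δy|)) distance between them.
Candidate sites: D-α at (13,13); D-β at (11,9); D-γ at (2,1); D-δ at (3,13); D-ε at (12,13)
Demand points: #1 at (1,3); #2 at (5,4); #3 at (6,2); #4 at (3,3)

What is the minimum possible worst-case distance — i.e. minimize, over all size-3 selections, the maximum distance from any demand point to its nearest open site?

4

Open {D-α, D-β, D-γ}.
  Farthest demand point is #3 at distance 4 (to D-γ); all others are ≤ 4.
With {D-α, D-γ, D-δ} the worst case is 4.
With {D-α, D-γ, D-ε} the worst case is 4.
No size-3 selection achieves below 4.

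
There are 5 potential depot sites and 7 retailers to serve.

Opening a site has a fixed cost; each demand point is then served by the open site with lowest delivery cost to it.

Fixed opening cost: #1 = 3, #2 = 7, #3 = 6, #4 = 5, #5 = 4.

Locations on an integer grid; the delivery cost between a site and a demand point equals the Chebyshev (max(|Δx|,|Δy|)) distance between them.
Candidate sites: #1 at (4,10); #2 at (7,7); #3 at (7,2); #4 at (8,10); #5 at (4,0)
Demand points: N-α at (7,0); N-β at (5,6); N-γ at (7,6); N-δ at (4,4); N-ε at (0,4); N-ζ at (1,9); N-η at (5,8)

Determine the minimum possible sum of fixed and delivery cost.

Open {#1, #5}: assign each demand point to its cheapest open site.
  N-α→#5 3, N-β→#1 4, N-γ→#1 4, N-δ→#5 4, N-ε→#5 4, N-ζ→#1 3, N-η→#1 2
  delivery cost 24, fixed 7 → total 31.
Compare {#2, #5}: delivery cost 21 + fixed 11 = 32.
Compare {#1, #2, #5}: delivery cost 18 + fixed 14 = 32.
Compare {#1, #3}: delivery cost 24 + fixed 9 = 33.
All other subsets cost ≥ 32. Minimum total cost: 31.

31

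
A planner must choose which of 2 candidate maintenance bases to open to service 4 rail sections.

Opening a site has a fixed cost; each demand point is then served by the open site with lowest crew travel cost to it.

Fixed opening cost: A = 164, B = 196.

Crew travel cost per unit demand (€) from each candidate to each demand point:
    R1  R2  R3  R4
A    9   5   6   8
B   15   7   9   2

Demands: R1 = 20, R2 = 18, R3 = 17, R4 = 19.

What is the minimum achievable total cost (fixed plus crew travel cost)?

688

Open {A}: assign each demand point to its cheapest open site.
  R1→A 20×9=180, R2→A 18×5=90, R3→A 17×6=102, R4→A 19×8=152
  crew travel cost 524, fixed 164 → total 688.
Compare {A, B}: crew travel cost 410 + fixed 360 = 770.
Compare {B}: crew travel cost 617 + fixed 196 = 813.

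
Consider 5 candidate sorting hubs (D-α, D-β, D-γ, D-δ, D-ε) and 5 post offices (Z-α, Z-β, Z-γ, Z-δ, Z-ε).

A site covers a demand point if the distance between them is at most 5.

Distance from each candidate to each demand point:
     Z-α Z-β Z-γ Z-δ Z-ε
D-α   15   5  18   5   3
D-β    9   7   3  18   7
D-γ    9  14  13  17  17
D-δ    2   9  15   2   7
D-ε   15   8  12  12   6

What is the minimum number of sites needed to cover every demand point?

3

Coverage sets (demand points within 5 of each site):
  D-α: {Z-β, Z-δ, Z-ε}
  D-β: {Z-γ}
  D-γ: {}
  D-δ: {Z-α, Z-δ}
  D-ε: {}
No 2 sites suffice: every size-2 union leaves at least one demand point uncovered.
But {D-α, D-β, D-δ} covers everything, so the minimum is 3.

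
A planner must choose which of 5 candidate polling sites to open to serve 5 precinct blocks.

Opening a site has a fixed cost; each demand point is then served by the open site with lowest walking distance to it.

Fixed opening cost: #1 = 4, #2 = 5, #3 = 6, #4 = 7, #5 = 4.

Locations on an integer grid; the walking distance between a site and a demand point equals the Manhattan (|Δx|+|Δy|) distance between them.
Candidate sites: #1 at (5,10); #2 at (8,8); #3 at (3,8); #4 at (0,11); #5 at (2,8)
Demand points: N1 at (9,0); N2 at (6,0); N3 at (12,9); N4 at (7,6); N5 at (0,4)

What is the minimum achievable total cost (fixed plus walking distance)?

42

Open {#2, #5}: assign each demand point to its cheapest open site.
  N1→#2 9, N2→#2 10, N3→#2 5, N4→#2 3, N5→#5 6
  walking distance 33, fixed 9 → total 42.
Compare {#2}: walking distance 39 + fixed 5 = 44.
Compare {#2, #3}: walking distance 34 + fixed 11 = 45.
Compare {#2, #4}: walking distance 34 + fixed 12 = 46.
All other subsets cost ≥ 44. Minimum total cost: 42.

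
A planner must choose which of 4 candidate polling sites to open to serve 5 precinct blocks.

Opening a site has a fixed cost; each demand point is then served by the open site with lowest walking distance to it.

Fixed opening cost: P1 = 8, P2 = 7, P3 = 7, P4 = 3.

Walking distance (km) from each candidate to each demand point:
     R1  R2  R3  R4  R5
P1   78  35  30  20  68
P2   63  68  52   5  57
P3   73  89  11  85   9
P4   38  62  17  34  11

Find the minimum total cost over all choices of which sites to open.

123

Open {P1, P2, P3, P4}: assign each demand point to its cheapest open site.
  R1→P4 38, R2→P1 35, R3→P3 11, R4→P2 5, R5→P3 9
  walking distance 98, fixed 25 → total 123.
Compare {P1, P2, P4}: walking distance 106 + fixed 18 = 124.
Compare {P1, P3, P4}: walking distance 113 + fixed 18 = 131.
Compare {P1, P4}: walking distance 121 + fixed 11 = 132.
All other subsets cost ≥ 124. Minimum total cost: 123.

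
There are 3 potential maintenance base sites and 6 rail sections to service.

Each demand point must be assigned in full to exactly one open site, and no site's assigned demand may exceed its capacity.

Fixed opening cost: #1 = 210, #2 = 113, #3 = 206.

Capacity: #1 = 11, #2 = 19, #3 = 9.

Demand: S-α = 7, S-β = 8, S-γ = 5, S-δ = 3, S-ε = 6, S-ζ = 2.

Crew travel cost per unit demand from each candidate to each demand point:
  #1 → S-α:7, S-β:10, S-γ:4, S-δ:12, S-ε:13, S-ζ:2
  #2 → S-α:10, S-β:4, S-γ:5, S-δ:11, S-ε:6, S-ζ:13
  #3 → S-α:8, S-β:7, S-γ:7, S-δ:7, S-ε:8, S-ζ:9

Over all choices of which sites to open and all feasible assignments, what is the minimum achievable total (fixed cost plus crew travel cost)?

696

Open {#1, #2, #3}; cheapest assignment that respects the capacities:
  #1 (cap 11, load 9): S-α, S-ζ — cost 7×7 + 2×2 = 53
  #2 (cap 19, load 19): S-β, S-γ, S-ε — cost 8×4 + 5×5 + 6×6 = 93
  #3 (cap 9, load 3): S-δ — cost 3×7 = 21
  Shipping 167, fixed 529 → total 696.
  Any other capacity-feasible assignment to {#1, #2, #3} ships for at least 167.
Total demand is 31 and no other set of sites has combined capacity ≥ 31, so {#1, #2, #3} is the only feasible choice of open sites. Minimum: 696.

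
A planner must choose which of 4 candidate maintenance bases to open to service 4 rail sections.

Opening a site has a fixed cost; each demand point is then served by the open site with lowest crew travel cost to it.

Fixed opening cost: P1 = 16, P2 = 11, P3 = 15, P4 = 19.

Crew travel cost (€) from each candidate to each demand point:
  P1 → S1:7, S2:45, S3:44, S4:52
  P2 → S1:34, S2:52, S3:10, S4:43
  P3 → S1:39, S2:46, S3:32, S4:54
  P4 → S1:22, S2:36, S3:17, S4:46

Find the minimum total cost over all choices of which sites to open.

Open {P1, P2}: assign each demand point to its cheapest open site.
  S1→P1 7, S2→P1 45, S3→P2 10, S4→P2 43
  crew travel cost 105, fixed 27 → total 132.
Compare {P4}: crew travel cost 121 + fixed 19 = 140.
Compare {P1, P4}: crew travel cost 106 + fixed 35 = 141.
Compare {P2, P4}: crew travel cost 111 + fixed 30 = 141.
All other subsets cost ≥ 140. Minimum total cost: 132.

132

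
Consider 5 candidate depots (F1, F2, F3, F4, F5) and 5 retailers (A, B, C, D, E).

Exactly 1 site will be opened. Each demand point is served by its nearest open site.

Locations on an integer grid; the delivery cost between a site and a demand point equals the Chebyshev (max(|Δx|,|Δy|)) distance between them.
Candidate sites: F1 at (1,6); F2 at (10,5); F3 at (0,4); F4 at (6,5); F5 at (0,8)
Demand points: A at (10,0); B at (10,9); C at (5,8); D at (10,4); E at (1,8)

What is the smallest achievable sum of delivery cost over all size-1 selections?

Open {F4}.
  A→F4 5, B→F4 4, C→F4 3, D→F4 4, E→F4 5  ⇒ total 21.
Compare {F2}: total 24.
Compare {F1}: total 33.
No size-1 selection does better; minimum is 21.

21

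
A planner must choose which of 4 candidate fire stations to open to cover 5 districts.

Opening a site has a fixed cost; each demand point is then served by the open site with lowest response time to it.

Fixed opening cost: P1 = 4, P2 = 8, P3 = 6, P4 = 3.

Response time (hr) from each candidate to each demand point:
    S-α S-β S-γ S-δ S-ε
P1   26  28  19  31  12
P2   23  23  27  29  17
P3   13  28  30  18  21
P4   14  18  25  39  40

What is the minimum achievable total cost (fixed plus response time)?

Open {P1, P3, P4}: assign each demand point to its cheapest open site.
  S-α→P3 13, S-β→P4 18, S-γ→P1 19, S-δ→P3 18, S-ε→P1 12
  response time 80, fixed 13 → total 93.
Compare {P1, P3}: response time 90 + fixed 10 = 100.
Compare {P1, P4}: response time 94 + fixed 7 = 101.
Compare {P1, P2, P3, P4}: response time 80 + fixed 21 = 101.
All other subsets cost ≥ 100. Minimum total cost: 93.

93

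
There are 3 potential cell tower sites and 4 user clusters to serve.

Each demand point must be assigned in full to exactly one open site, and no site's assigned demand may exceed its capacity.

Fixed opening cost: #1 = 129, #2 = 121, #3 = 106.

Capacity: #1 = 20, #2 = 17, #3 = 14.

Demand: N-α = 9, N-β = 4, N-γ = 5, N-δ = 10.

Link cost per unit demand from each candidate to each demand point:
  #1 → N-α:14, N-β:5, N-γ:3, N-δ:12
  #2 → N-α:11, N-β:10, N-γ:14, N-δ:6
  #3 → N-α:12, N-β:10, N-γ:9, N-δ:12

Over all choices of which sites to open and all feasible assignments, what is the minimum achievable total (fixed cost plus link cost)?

471

Open {#1, #2}; cheapest assignment that respects the capacities:
  #1 (cap 20, load 18): N-α, N-β, N-γ — cost 9×14 + 4×5 + 5×3 = 161
  #2 (cap 17, load 10): N-δ — cost 10×6 = 60
  Shipping 221, fixed 250 → total 471.
  Any other capacity-feasible assignment to {#1, #2} ships for at least 221.
Compare {#2, #3}: its best feasible assignment gives total 480.
Compare {#1, #3}: its best feasible assignment gives total 498.
Every other set of open sites that can feasibly serve all demand totals ≥ 480 even under its best assignment. Minimum: 471.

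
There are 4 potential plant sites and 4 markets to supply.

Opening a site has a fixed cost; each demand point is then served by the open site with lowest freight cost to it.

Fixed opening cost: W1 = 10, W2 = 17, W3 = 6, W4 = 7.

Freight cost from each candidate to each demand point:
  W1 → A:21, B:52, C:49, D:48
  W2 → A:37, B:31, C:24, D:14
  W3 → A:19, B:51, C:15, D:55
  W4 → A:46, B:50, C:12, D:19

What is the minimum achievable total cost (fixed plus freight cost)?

102

Open {W2, W3}: assign each demand point to its cheapest open site.
  A→W3 19, B→W2 31, C→W3 15, D→W2 14
  freight cost 79, fixed 23 → total 102.
Compare {W2, W3, W4}: freight cost 76 + fixed 30 = 106.
Compare {W1, W2, W3}: freight cost 79 + fixed 33 = 112.
Compare {W1, W2, W4}: freight cost 78 + fixed 34 = 112.
All other subsets cost ≥ 106. Minimum total cost: 102.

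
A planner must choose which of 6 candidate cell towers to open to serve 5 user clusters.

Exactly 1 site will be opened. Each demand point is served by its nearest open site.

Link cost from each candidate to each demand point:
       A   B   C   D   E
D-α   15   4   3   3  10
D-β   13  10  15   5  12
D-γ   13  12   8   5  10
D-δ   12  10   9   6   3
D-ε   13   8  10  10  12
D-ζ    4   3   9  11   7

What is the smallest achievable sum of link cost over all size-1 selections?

34

Open {D-ζ}.
  A→D-ζ 4, B→D-ζ 3, C→D-ζ 9, D→D-ζ 11, E→D-ζ 7  ⇒ total 34.
Compare {D-α}: total 35.
Compare {D-δ}: total 40.
No size-1 selection does better; minimum is 34.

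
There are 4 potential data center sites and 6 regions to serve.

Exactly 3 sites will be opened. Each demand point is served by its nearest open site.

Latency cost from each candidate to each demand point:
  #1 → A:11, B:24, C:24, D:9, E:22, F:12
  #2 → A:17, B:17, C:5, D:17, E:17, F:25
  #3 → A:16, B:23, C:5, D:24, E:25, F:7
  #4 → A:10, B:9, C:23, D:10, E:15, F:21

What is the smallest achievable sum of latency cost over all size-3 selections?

55

Open {#1, #3, #4}.
  A→#4 10, B→#4 9, C→#3 5, D→#1 9, E→#4 15, F→#3 7  ⇒ total 55.
Compare {#2, #3, #4}: total 56.
Compare {#1, #2, #4}: total 60.
No size-3 selection does better; minimum is 55.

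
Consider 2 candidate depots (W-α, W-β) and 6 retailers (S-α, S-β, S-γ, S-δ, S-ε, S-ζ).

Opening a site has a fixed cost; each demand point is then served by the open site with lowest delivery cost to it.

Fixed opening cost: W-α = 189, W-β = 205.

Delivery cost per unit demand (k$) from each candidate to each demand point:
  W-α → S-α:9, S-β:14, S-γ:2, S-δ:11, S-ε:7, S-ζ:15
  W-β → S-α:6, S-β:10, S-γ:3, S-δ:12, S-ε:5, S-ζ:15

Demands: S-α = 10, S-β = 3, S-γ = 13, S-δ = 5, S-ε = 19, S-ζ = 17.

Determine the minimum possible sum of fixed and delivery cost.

Open {W-β}: assign each demand point to its cheapest open site.
  S-α→W-β 10×6=60, S-β→W-β 3×10=30, S-γ→W-β 13×3=39, S-δ→W-β 5×12=60, S-ε→W-β 19×5=95, S-ζ→W-β 17×15=255
  delivery cost 539, fixed 205 → total 744.
Compare {W-α}: delivery cost 601 + fixed 189 = 790.
Compare {W-α, W-β}: delivery cost 521 + fixed 394 = 915.

744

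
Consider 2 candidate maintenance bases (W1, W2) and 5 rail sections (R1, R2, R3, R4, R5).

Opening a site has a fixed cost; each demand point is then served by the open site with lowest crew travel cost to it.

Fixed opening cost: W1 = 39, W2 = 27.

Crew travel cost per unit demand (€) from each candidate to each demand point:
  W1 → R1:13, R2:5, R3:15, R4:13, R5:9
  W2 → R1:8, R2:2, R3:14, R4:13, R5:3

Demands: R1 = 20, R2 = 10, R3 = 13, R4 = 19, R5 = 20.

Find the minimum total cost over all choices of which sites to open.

Open {W2}: assign each demand point to its cheapest open site.
  R1→W2 20×8=160, R2→W2 10×2=20, R3→W2 13×14=182, R4→W2 19×13=247, R5→W2 20×3=60
  crew travel cost 669, fixed 27 → total 696.
Compare {W1, W2}: crew travel cost 669 + fixed 66 = 735.
Compare {W1}: crew travel cost 932 + fixed 39 = 971.

696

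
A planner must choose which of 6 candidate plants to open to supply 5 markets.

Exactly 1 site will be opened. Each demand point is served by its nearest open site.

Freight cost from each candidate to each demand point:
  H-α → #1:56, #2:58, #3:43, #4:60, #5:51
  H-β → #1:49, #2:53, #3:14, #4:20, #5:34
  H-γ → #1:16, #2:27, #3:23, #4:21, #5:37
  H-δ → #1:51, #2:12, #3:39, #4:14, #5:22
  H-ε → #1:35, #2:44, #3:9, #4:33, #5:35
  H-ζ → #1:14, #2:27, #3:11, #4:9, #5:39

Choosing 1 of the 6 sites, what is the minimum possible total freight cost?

100

Open {H-ζ}.
  #1→H-ζ 14, #2→H-ζ 27, #3→H-ζ 11, #4→H-ζ 9, #5→H-ζ 39  ⇒ total 100.
Compare {H-γ}: total 124.
Compare {H-δ}: total 138.
No size-1 selection does better; minimum is 100.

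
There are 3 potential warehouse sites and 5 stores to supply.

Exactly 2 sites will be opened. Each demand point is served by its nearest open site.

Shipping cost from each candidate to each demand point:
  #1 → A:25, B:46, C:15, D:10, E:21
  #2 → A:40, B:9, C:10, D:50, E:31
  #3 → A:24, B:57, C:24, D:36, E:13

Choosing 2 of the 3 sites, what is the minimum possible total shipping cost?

Open {#1, #2}.
  A→#1 25, B→#2 9, C→#2 10, D→#1 10, E→#1 21  ⇒ total 75.
Compare {#2, #3}: total 92.
Compare {#1, #3}: total 108.

75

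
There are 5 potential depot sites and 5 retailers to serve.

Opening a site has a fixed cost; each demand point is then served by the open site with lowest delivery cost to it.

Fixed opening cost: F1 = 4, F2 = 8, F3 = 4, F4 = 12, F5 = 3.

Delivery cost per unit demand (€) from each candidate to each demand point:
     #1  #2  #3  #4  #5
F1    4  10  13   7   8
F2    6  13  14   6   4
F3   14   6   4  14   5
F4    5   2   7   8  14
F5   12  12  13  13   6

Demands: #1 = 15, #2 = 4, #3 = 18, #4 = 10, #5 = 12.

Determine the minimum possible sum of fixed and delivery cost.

Open {F1, F2, F3, F4}: assign each demand point to its cheapest open site.
  #1→F1 15×4=60, #2→F4 4×2=8, #3→F3 18×4=72, #4→F2 10×6=60, #5→F2 12×4=48
  delivery cost 248, fixed 28 → total 276.
Compare {F1, F2, F3, F4, F5}: delivery cost 248 + fixed 31 = 279.
Compare {F1, F2, F3}: delivery cost 264 + fixed 16 = 280.
Compare {F1, F2, F3, F5}: delivery cost 264 + fixed 19 = 283.
All other subsets cost ≥ 279. Minimum total cost: 276.

276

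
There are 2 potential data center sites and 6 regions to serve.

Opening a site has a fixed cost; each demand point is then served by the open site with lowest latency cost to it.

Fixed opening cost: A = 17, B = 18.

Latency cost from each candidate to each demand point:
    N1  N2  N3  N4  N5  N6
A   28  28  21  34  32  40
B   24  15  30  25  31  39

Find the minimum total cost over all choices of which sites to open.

Open {B}: assign each demand point to its cheapest open site.
  N1→B 24, N2→B 15, N3→B 30, N4→B 25, N5→B 31, N6→B 39
  latency cost 164, fixed 18 → total 182.
Compare {A, B}: latency cost 155 + fixed 35 = 190.
Compare {A}: latency cost 183 + fixed 17 = 200.

182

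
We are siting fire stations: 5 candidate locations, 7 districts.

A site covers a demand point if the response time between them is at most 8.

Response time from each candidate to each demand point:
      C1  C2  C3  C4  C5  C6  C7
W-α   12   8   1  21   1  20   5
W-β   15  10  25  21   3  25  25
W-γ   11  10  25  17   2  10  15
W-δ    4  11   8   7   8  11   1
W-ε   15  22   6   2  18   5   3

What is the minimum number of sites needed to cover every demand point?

Coverage sets (demand points within 8 of each site):
  W-α: {C2, C3, C5, C7}
  W-β: {C5}
  W-γ: {C5}
  W-δ: {C1, C3, C4, C5, C7}
  W-ε: {C3, C4, C6, C7}
No 2 sites suffice: every size-2 union leaves at least one demand point uncovered.
But {W-α, W-δ, W-ε} covers everything, so the minimum is 3.

3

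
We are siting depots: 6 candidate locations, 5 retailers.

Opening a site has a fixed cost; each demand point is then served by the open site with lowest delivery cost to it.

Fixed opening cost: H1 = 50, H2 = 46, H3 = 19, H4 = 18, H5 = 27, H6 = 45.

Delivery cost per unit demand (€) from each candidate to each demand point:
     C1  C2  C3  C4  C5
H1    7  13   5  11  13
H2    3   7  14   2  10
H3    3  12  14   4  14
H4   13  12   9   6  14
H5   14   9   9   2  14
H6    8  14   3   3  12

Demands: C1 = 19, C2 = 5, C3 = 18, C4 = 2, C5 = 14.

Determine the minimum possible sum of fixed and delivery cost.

Open {H2, H6}: assign each demand point to its cheapest open site.
  C1→H2 19×3=57, C2→H2 5×7=35, C3→H6 18×3=54, C4→H2 2×2=4, C5→H2 14×10=140
  delivery cost 290, fixed 91 → total 381.
Compare {H2, H4, H6}: delivery cost 290 + fixed 109 = 399.
Compare {H2, H3, H6}: delivery cost 290 + fixed 110 = 400.
Compare {H2, H5, H6}: delivery cost 290 + fixed 118 = 408.
All other subsets cost ≥ 399. Minimum total cost: 381.

381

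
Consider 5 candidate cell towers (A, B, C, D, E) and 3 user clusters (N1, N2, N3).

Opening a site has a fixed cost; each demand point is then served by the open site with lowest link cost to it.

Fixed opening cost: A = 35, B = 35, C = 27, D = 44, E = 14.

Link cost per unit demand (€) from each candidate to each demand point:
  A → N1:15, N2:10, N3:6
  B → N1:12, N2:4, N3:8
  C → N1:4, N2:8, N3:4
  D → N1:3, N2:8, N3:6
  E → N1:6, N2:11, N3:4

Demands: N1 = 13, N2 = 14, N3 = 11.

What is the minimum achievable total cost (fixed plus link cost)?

214

Open {B, C}: assign each demand point to its cheapest open site.
  N1→C 13×4=52, N2→B 14×4=56, N3→C 11×4=44
  link cost 152, fixed 62 → total 214.
Compare {B, E}: link cost 178 + fixed 49 = 227.
Compare {B, C, E}: link cost 152 + fixed 76 = 228.
Compare {B, D, E}: link cost 139 + fixed 93 = 232.
All other subsets cost ≥ 227. Minimum total cost: 214.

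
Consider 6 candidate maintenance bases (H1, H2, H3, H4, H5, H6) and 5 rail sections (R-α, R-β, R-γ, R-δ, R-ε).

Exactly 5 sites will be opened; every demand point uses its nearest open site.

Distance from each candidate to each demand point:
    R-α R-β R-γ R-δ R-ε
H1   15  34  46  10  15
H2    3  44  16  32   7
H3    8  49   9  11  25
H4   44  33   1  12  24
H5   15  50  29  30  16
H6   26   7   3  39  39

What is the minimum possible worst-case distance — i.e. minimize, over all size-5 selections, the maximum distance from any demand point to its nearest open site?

Open {H1, H2, H3, H4, H6}.
  Farthest demand point is R-δ at distance 10 (to H1); all others are ≤ 10.
With {H1, H2, H3, H5, H6} the worst case is 10.
With {H1, H2, H4, H5, H6} the worst case is 10.
No size-5 selection achieves below 10.

10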